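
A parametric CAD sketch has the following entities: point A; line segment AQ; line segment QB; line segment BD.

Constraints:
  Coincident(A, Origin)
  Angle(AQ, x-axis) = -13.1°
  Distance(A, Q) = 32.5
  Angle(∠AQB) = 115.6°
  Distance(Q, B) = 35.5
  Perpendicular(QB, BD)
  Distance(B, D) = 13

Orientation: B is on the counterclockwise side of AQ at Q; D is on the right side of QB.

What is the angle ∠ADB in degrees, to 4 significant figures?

49.50°

∠AQB = 115.6°, so QB runs at -13.1° + (180° − 115.6°) = 51.30° from the x-axis; with |QB| = 35.5, B = Q + 35.5·(cos 51.30°, sin 51.30°) = (53.85, 20.34). The perpendicularity gives BD at right angles to QB; with |BD| = 13.0 on the right of QB, D = B + 13.0·(0.7804, -0.6252) = (64.00, 12.21). Then cos ∠ADB = DA·DB / (|DA||DB|), giving 49.50°.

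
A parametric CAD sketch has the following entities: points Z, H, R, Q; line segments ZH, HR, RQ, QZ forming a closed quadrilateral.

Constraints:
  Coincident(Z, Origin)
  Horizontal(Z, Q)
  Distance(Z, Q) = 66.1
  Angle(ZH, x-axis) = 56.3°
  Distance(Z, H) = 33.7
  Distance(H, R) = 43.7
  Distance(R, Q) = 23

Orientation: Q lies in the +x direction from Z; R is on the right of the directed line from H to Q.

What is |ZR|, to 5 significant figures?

44.921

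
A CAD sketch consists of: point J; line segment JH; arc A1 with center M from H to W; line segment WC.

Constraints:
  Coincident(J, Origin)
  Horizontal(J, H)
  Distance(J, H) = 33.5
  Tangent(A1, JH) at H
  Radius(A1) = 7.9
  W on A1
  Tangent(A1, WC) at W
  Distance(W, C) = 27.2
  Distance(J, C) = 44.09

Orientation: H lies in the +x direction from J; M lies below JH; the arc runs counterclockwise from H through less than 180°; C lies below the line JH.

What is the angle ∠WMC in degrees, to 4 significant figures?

73.80°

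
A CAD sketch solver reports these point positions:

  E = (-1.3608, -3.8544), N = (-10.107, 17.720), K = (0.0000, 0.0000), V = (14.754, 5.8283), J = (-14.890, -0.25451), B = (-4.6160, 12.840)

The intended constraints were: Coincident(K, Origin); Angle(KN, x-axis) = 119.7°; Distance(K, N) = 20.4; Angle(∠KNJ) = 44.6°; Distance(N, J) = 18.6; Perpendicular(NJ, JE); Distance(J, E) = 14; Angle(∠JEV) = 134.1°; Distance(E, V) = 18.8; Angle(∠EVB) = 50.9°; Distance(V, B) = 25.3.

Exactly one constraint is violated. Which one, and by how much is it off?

Distance(V, B) = 25.3 — off by 4.70.

K = (0.00, 0.00) ✓; KN at 119.7° ✓; |KN| = 20.40 ✓; ∠KNJ = 44.60° ✓; |NJ| = 18.60 ✓; ∠(NJ, JE) = 90.00° ✓; |JE| = 14.00 ✓; ∠JEV = 134.1° ✓; |EV| = 18.80 ✓; ∠EVB = 50.90° ✓; |VB| = 20.60 ✗.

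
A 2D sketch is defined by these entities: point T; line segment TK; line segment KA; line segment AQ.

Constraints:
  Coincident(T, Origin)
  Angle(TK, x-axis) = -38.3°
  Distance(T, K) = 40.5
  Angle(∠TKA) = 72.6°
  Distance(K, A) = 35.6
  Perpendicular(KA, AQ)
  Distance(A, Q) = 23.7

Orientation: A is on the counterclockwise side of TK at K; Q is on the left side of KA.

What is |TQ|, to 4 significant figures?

27.84

T is at the origin; TK runs at -38.3° with length 40.5, so K = 40.5·(cos -38.3°, sin -38.3°) = (31.78, -25.10). ∠TKA = 72.6°, so KA runs at -38.3° + (180° − 72.6°) = 69.10° from the x-axis; with |KA| = 35.6, A = K + 35.6·(cos 69.10°, sin 69.10°) = (44.48, 8.157). KA is perpendicular to AQ; with |AQ| = 23.7 on the left of KA, Q = A + 23.7·(-0.9342, 0.3567) = (22.34, 16.61). Then |TQ| = |Q − T| = 27.84.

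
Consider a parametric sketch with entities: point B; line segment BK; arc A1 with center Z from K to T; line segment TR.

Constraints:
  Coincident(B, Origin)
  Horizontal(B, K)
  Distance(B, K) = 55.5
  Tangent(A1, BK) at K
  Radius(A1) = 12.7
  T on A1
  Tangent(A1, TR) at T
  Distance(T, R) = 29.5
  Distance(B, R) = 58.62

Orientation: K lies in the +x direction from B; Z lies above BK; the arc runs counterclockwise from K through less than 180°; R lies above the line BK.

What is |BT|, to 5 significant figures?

67.565

Checks: ∠(ZK, KB) = 90.00° ✓; |ZK| = 12.70 ✓; |ZT| = 12.70 ✓; ∠(ZT, TR) = 90.00° ✓; |TR| = 29.50 ✓; |BR| = 58.62 ✓.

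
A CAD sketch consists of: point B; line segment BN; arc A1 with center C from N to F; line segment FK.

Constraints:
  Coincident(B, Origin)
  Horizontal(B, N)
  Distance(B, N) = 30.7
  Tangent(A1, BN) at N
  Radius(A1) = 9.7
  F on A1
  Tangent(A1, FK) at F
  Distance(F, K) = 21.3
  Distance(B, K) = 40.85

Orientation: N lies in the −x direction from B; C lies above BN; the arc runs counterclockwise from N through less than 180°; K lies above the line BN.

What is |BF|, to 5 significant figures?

24.034

Checks: |CF| = 9.700 ✓; ∠(CF, FK) = 90.00° ✓; |FK| = 21.30 ✓; |BK| = 40.85 ✓.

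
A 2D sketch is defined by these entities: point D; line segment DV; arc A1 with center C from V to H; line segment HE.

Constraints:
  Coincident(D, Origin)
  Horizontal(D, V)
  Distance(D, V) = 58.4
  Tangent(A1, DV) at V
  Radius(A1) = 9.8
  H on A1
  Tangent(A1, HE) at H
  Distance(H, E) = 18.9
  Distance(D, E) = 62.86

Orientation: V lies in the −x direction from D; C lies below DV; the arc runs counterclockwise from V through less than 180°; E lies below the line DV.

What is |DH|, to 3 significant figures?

68.1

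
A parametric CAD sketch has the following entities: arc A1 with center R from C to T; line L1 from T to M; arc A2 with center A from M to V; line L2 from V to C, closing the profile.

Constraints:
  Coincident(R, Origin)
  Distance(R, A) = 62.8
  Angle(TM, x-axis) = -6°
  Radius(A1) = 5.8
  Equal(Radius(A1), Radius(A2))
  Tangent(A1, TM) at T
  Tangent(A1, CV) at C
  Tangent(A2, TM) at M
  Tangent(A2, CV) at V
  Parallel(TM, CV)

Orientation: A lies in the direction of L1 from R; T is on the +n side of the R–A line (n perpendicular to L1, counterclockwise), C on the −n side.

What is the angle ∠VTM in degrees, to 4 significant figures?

10.47°

The slot axis is L1's direction at -6.0°, so u = (cos -6.0°, sin -6.0°) = (0.9945, -0.1045) and n = (−sin -6.0°, cos -6.0°) = (0.1045, 0.9945). R is at the origin and A lies 62.8 along u from R, so A = 62.8·u = (62.46, -6.564). Tangency of A1 to both parallel lines with radius 5.8 puts T and C at R ± 5.8·n: T = (0.6063, 5.768), C = (-0.6063, -5.768). Equal radii place M and V the same way about A: M = A + 5.8·n = (63.06, -0.7962), V = A − 5.8·n = (61.85, -12.33). Then cos ∠VTM = TV·TM / (|TV||TM|), giving 10.47°.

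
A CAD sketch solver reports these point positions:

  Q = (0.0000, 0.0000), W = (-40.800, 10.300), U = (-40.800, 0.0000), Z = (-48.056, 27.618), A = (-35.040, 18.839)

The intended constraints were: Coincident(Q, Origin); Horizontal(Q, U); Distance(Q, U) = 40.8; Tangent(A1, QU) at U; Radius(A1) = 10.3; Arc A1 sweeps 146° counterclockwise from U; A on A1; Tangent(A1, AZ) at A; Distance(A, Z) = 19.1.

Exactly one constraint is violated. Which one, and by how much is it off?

Distance(A, Z) = 19.1 — off by 3.40.

Q = (0.00, 0.00) ✓; Q.y = 0.00, U.y = 0.00 ✓; |QU| = 40.80 ✓; ∠(WU, UQ) = 90.00° ✓; |WU| = 10.30 ✓; bearing(W→A) − bearing(W→U) = 146.0° ✓; |WA| = 10.30 ✓; ∠(WA, AZ) = 90.00° ✓; |AZ| = 15.70 ✗.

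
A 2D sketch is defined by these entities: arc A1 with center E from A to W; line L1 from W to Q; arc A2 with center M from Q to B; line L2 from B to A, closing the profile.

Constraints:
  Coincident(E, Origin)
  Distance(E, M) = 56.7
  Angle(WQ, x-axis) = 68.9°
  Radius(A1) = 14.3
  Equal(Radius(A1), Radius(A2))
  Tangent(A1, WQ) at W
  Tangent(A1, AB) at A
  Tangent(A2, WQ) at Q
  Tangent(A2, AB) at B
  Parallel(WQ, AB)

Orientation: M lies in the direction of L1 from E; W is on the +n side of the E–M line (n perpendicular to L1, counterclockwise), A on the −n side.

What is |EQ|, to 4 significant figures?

58.48

The slot axis is L1's direction at 68.9°, so u = (cos 68.9°, sin 68.9°) = (0.3600, 0.9330) and n = (−sin 68.9°, cos 68.9°) = (-0.9330, 0.3600). E is at the origin and M lies 56.7 along u from E, so M = 56.7·u = (20.41, 52.90). Tangency of A1 to both parallel lines with radius 14.3 puts W and A at E ± 14.3·n: W = (-13.34, 5.148), A = (13.34, -5.148). Equal radii place Q and B the same way about M: Q = M + 14.3·n = (7.071, 58.05), B = M − 14.3·n = (33.75, 47.75). Then |EQ| = |Q − E| = 58.48.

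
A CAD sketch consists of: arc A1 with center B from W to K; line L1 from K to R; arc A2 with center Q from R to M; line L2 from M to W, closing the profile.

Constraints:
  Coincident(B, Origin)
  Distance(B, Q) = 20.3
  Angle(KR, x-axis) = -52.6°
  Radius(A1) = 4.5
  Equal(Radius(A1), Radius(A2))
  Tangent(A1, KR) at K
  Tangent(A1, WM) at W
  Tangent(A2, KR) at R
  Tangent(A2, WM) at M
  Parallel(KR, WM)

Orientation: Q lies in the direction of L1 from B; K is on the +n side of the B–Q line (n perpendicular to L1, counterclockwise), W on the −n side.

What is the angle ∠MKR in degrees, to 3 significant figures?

23.9°

The slot axis is L1's direction at -52.6°, so u = (cos -52.6°, sin -52.6°) = (0.607, -0.794) and n = (−sin -52.6°, cos -52.6°) = (0.794, 0.607). B is at the origin and Q lies 20.3 along u from B, so Q = 20.3·u = (12.3, -16.1). Tangency of A1 to both parallel lines with radius 4.5 puts K and W at B ± 4.5·n: K = (3.57, 2.73), W = (-3.57, -2.73). Equal radii place R and M the same way about Q: R = Q + 4.5·n = (15.9, -13.4), M = Q − 4.5·n = (8.75, -18.9). Then cos ∠MKR = KM·KR / (|KM||KR|), giving 23.9°.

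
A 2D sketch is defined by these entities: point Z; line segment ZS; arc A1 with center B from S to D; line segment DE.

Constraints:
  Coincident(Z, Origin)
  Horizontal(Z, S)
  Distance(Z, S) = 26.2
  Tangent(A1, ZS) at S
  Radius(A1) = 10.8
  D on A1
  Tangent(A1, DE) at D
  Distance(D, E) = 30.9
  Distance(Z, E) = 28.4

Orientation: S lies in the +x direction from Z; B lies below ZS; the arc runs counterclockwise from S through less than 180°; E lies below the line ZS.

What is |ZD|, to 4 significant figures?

18.19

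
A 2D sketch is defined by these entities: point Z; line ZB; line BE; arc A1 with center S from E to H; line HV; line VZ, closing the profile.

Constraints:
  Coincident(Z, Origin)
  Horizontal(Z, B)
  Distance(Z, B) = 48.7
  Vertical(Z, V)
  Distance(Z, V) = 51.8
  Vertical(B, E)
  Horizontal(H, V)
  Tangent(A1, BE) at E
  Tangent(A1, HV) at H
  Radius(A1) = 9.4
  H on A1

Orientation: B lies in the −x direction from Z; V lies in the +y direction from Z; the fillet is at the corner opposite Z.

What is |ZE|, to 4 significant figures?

64.57

The virtual corner opposite Z is at (-48.70, 51.80). The tangent condition forces SE to be normal to BE and since A1 is tangent to HV there, SH ⟂ HV, with radius 9.4, so the center S sits 9.4 in from both sides at S = (-39.30, 42.40). That places the tangent points at E = (-48.70, 42.40) on BE and H = (-39.30, 51.80) on HV. Then |ZE| = |E − Z| = 64.57.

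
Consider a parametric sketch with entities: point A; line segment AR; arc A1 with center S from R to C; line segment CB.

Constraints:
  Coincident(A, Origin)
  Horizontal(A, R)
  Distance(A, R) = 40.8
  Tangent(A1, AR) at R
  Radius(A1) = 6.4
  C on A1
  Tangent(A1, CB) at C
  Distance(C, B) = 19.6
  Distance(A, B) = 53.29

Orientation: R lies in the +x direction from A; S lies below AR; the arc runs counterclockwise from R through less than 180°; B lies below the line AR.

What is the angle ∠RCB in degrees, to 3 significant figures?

118°

Checks: A = (0.00, 0.00) ✓; |SC| = 6.400 ✓; ∠(SC, CB) = 90.00° ✓; |CB| = 19.60 ✓; |AB| = 53.29 ✓.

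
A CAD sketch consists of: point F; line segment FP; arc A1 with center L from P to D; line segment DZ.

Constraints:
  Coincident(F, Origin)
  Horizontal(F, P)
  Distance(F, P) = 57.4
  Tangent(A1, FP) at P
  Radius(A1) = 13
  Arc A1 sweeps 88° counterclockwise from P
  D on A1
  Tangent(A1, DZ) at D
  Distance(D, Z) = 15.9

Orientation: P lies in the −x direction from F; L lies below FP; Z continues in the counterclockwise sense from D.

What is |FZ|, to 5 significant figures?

76.434

On A1, P sits at bearing 90° from L; an 88° counterclockwise sweep puts D at bearing 178°, so D = L + 13.0·(cos 178°, sin 178°) = (-70.392, -12.546). Since A1 is tangent to DZ there, LD ⟂ DZ, so DZ runs along (−sin 178°, cos 178°); with |DZ| = 15.9, Z = (-70.947, -28.437). Then |FZ| = |Z − F| = 76.434.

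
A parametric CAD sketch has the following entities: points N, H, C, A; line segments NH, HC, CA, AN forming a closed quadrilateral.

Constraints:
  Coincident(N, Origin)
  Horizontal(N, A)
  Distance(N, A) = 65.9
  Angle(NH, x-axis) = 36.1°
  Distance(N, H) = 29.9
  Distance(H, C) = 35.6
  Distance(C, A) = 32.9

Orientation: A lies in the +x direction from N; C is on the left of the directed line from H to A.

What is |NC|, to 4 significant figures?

65.09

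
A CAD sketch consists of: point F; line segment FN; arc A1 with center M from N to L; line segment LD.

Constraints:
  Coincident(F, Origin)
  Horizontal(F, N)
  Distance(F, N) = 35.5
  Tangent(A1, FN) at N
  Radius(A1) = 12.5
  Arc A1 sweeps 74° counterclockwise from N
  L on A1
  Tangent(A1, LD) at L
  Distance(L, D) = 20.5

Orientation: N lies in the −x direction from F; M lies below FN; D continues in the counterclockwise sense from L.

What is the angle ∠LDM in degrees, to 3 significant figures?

31.4°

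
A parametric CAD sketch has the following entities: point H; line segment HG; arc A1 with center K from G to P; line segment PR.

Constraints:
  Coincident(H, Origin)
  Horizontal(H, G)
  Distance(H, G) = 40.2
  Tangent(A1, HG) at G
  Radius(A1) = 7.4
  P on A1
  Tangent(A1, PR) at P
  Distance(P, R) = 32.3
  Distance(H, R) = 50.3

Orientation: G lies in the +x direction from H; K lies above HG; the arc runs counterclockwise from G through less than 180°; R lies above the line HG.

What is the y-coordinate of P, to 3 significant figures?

10.9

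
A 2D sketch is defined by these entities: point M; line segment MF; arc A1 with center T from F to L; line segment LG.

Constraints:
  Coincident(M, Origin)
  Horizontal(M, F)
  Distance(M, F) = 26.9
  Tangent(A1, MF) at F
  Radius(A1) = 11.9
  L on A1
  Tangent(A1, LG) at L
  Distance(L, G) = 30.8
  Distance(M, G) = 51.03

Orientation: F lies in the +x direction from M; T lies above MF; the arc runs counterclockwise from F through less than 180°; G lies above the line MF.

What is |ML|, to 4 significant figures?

41.31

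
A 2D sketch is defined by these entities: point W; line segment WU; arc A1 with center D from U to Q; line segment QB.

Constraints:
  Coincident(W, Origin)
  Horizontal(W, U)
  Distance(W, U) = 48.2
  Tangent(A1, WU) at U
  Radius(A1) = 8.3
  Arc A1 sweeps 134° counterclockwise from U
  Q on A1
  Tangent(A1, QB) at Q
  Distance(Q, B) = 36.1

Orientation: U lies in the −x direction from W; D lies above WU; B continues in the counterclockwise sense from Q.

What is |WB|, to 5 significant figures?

78.313

W is at the origin; WU is horizontal with |WU| = 48.2 and U on the −x side, so U = (-48.200, 0.0000). Since A1 is tangent to WU there, DU ⟂ WU, so D = U + (0, 8.3) = (-48.200, 8.3000). On A1, U sits at bearing -90° from D; a 134° counterclockwise sweep puts Q at bearing 44°, so Q = D + 8.3·(cos 44°, sin 44°) = (-42.229, 14.066). Tangency of A1 to QB means the radius DQ is perpendicular to QB, so QB runs along (−sin 44°, cos 44°); with |QB| = 36.1, B = (-67.307, 40.034). Then |WB| = |B − W| = 78.313.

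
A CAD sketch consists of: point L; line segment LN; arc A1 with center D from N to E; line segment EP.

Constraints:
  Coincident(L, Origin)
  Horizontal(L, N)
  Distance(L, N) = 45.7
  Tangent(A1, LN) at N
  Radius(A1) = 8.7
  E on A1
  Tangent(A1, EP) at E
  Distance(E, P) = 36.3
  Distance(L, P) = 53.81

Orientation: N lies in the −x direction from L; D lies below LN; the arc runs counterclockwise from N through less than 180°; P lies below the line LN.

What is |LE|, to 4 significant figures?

54.56

L is at the origin; L and N share the same y with |LN| = 45.7 and N on the −x side, so N = (-45.70, 0.000). Tangency of A1 to LN means the radius DN is perpendicular to LN, so D = N + (0, -8.7) = (-45.70, -8.700). Since DE ⟂ EP (tangency), |DP| = √(8.7² + 36.3²) = 37.33 regardless of where E sits on A1. So P lies on both circle(L, 53.81) and circle(D, 37.33); the below-LN intersection is P = (-31.86, -43.37). E is the foot of the tangent from P: E = (-52.81, -13.72).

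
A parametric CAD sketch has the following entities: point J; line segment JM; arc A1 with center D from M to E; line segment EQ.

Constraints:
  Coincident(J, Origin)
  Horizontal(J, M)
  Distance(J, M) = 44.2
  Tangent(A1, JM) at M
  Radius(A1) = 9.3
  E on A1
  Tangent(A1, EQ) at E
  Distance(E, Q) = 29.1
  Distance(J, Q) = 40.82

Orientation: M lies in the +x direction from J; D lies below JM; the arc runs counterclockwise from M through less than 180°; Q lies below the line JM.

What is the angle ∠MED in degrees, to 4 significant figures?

56.22°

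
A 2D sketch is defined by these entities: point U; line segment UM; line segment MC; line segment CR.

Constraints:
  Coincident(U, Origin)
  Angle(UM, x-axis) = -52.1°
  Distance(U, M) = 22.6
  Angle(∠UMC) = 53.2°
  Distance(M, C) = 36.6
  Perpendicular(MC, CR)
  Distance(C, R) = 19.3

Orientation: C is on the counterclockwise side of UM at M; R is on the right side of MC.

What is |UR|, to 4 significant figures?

43.94

∠UMC = 53.2°, so MC runs at -52.1° + (180° − 53.2°) = 74.70° from the x-axis; with |MC| = 36.6, C = M + 36.6·(cos 74.70°, sin 74.70°) = (23.54, 17.47). MC is perpendicular to CR; with |CR| = 19.3 on the right of MC, R = C + 19.3·(0.9646, -0.2639) = (42.16, 12.38). Then |UR| = |R − U| = 43.94.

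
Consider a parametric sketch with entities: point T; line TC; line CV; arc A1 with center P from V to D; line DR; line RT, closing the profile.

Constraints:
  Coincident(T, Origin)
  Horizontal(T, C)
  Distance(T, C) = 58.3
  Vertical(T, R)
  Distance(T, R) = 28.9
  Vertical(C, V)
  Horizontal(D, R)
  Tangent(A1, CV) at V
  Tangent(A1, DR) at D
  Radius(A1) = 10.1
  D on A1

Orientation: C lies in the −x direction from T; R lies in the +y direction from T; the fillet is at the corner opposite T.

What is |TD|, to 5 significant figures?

56.200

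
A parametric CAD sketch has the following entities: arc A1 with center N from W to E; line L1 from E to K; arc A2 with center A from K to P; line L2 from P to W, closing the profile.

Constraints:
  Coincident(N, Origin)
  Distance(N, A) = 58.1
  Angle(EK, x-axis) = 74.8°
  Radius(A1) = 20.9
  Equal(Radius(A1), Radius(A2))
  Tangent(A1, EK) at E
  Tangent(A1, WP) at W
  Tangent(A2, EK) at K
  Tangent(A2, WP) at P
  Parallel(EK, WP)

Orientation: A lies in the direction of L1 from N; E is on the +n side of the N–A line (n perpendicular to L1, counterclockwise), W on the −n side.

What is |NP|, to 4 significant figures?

61.74

The slot axis is L1's direction at 74.8°, so u = (cos 74.8°, sin 74.8°) = (0.2622, 0.9650) and n = (−sin 74.8°, cos 74.8°) = (-0.9650, 0.2622). N is at the origin and A lies 58.1 along u from N, so A = 58.1·u = (15.23, 56.07). Tangency of A1 to both parallel lines with radius 20.9 puts E and W at N ± 20.9·n: E = (-20.17, 5.480), W = (20.17, -5.480). Equal radii place K and P the same way about A: K = A + 20.9·n = (-4.936, 61.55), P = A − 20.9·n = (35.40, 50.59). Then |NP| = |P − N| = 61.74.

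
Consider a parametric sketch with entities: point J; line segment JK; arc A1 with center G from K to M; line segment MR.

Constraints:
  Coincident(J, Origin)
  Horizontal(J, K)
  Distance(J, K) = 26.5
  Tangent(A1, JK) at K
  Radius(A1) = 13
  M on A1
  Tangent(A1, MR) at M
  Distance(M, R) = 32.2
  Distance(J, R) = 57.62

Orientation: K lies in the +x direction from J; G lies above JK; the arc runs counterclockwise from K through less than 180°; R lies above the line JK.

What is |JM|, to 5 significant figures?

42.194

J is at the origin; J and K share the same y with |JK| = 26.5 and K on the +x side, so K = (26.500, 0.0000). Since A1 is tangent to JK there, GK ⟂ JK, so G = K + (0, 13) = (26.500, 13.000). Since GM ⟂ MR (tangency), |GR| = √(13.0² + 32.2²) = 34.725 regardless of where M sits on A1. So R lies on both circle(J, 57.62) and circle(G, 34.725); the above-JK intersection is R = (33.241, 47.065). M is the foot of the tangent from R: M = (39.270, 15.434).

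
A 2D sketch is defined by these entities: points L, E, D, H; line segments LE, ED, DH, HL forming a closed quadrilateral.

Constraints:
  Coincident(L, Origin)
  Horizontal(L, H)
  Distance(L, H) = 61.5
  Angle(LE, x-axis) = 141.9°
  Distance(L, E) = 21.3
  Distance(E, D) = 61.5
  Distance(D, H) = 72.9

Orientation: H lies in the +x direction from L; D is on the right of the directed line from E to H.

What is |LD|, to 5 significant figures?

44.936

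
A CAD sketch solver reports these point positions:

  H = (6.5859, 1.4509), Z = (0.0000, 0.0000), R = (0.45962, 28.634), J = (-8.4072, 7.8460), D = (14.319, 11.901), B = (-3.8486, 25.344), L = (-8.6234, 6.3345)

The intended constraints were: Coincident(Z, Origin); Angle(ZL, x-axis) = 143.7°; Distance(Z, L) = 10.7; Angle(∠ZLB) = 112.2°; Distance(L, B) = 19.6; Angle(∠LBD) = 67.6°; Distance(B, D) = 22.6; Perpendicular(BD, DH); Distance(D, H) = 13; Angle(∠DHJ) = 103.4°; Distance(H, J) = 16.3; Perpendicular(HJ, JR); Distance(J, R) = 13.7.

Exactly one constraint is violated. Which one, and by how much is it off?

Distance(J, R) = 13.7 — off by 8.90.

Z = (0.00, 0.00) ✓; ZL at 143.7° ✓; |ZL| = 10.70 ✓; ∠ZLB = 112.2° ✓; |LB| = 19.60 ✓; ∠LBD = 67.60° ✓; |BD| = 22.60 ✓; ∠(BD, DH) = 90.00° ✓; |DH| = 13.00 ✓; ∠DHJ = 103.4° ✓; |HJ| = 16.30 ✓; ∠(HJ, JR) = 90.00° ✓; |JR| = 22.60 ✗.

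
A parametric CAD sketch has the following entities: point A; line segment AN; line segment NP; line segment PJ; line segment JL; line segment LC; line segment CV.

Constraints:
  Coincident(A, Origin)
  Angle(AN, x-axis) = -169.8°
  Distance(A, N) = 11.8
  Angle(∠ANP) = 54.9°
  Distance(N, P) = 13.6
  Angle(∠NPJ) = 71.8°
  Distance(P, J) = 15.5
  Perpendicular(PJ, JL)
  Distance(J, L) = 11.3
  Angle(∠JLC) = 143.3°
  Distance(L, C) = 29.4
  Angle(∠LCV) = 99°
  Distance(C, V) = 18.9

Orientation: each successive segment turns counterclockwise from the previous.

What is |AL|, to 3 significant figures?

8.90

A is at the origin; AN runs at -169.8° with length 11.8, so N = (-11.6, -2.09). ∠ANP = 54.9° gives NP at -44.7° from the x-axis; with |NP| = 13.6, P = (-1.95, -11.7). ∠NPJ = 71.8° gives PJ at 63.5° from the x-axis; with |PJ| = 15.5, J = (4.97, 2.22). The perpendicularity gives JL at right angles to PJ, so JL runs at 154°; with |JL| = 11.3, L = (-5.14, 7.26). Then |AL| = |L − A| = 8.90.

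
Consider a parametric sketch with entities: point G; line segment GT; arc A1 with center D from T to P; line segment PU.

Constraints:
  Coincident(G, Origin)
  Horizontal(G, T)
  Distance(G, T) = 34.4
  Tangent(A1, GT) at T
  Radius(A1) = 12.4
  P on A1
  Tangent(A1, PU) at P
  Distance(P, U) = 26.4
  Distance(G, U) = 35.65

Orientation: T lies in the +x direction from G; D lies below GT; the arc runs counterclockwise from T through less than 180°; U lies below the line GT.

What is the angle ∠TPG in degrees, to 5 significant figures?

125.39°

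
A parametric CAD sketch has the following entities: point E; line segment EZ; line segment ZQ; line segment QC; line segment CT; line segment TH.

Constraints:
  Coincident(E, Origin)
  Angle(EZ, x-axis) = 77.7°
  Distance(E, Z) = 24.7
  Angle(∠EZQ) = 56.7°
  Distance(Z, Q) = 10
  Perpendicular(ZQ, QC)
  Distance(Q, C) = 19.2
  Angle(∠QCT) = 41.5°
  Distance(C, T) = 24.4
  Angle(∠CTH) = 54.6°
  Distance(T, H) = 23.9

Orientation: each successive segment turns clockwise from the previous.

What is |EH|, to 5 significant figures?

22.622

∠QCT = 41.5° gives CT at 85.900° from the x-axis; with |CT| = 24.4, T = (0.28515, 27.892). ∠CTH = 54.6° gives TH at -39.500° from the x-axis; with |TH| = 23.9, H = (18.727, 12.690). Then |EH| = |H − E| = 22.622.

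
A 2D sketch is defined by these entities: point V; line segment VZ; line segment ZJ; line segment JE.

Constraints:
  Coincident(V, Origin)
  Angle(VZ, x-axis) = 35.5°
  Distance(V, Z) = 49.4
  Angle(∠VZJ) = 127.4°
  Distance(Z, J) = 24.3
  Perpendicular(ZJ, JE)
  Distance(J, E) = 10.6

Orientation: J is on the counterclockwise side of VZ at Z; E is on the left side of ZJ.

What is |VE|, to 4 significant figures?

61.40

V is at the origin; VZ runs at 35.5° with length 49.4, so Z = 49.4·(cos 35.5°, sin 35.5°) = (40.22, 28.69). ∠VZJ = 127.4°, so ZJ runs at 35.5° + (180° − 127.4°) = 88.10° from the x-axis; with |ZJ| = 24.3, J = Z + 24.3·(cos 88.10°, sin 88.10°) = (41.02, 52.97). ZJ is perpendicular to JE; with |JE| = 10.6 on the left of ZJ, E = J + 10.6·(-0.9995, 0.03316) = (30.43, 53.32). Then |VE| = |E − V| = 61.40.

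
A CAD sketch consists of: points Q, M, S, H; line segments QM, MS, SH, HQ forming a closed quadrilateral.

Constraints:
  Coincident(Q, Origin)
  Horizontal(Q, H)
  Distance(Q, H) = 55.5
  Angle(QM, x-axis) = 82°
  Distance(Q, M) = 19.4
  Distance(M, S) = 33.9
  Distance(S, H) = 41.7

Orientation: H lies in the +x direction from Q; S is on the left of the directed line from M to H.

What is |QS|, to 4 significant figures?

47.87

Checks: |MS| = 33.90 ✓; |SH| = 41.70 ✓.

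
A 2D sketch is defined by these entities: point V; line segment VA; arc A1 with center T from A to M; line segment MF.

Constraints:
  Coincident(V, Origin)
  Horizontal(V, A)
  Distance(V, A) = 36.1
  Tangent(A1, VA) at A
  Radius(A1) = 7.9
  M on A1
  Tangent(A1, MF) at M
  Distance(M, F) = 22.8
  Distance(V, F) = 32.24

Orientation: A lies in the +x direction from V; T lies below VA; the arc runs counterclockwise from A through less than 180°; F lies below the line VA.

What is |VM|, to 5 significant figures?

29.256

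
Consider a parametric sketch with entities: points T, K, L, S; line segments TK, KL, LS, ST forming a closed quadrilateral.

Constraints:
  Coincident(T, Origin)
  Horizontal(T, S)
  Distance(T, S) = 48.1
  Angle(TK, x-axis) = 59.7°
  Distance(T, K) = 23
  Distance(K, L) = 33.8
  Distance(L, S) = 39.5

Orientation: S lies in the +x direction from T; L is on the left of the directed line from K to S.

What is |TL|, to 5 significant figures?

55.396

Checks: |KL| = 33.80 ✓; |LS| = 39.50 ✓.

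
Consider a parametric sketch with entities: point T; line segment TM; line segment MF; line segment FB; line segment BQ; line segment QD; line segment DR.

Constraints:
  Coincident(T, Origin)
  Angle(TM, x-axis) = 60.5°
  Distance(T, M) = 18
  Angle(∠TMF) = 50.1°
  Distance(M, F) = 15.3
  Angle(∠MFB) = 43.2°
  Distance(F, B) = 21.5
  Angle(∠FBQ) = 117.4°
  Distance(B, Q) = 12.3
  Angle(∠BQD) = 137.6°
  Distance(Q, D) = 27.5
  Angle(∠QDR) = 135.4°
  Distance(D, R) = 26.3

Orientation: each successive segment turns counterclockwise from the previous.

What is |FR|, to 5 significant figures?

50.860

T is at the origin; TM runs at 60.5° with length 18.0, so M = (8.8636, 15.666). ∠TMF = 50.1° gives MF at -169.60° from the x-axis; with |MF| = 15.3, F = (-6.1850, 12.904). ∠MFB = 43.2° gives FB at -32.800° from the x-axis; with |FB| = 21.5, B = (11.887, 1.2577). ∠FBQ = 117.4° gives BQ at 29.800° from the x-axis; with |BQ| = 12.3, Q = (22.561, 7.3705). ∠BQD = 137.6° gives QD at 72.200° from the x-axis; with |QD| = 27.5, D = (30.967, 33.554). ∠QDR = 135.4° gives DR at 116.80° from the x-axis; with |DR| = 26.3, R = (19.109, 57.029). Then |FR| = |R − F| = 50.860.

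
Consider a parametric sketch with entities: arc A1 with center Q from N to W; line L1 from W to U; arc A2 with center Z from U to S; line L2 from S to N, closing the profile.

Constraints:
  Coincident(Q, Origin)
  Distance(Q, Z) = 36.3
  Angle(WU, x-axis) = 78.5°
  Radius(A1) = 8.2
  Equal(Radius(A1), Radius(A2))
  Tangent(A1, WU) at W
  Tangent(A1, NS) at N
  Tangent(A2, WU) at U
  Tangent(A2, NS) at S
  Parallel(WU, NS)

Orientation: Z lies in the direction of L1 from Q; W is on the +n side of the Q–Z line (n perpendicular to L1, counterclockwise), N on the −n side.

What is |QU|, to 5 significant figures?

37.215

Tangency of A1 to both parallel lines with radius 8.2 puts W and N at Q ± 8.2·n: W = (-8.0354, 1.6348), N = (8.0354, -1.6348). Equal radii place U and S the same way about Z: U = Z + 8.2·n = (-0.79833, 37.206), S = Z − 8.2·n = (15.272, 33.936). Then |QU| = |U − Q| = 37.215.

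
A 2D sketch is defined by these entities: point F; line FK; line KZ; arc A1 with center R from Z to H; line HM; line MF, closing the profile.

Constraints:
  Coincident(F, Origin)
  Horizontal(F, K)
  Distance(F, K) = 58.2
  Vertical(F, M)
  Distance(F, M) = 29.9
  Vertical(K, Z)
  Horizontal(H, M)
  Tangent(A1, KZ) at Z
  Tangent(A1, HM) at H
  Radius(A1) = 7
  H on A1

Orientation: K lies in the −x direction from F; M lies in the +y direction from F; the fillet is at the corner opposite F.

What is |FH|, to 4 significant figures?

59.29

F is at the origin; F and K share the same y with |FK| = 58.2 and K on the −x side, so K = (-58.20, 0.000). FM is vertical with |FM| = 29.9 and M on the +y side, so M = (0.000, 29.90). The virtual corner opposite F is at (-58.20, 29.90). The tangent condition forces RZ to be normal to KZ and tangency of A1 to HM means the radius RH is perpendicular to HM, with radius 7.0, so the center R sits 7.0 in from both sides at R = (-51.20, 22.90). That places the tangent points at Z = (-58.20, 22.90) on KZ and H = (-51.20, 29.90) on HM. Then |FH| = |H − F| = 59.29.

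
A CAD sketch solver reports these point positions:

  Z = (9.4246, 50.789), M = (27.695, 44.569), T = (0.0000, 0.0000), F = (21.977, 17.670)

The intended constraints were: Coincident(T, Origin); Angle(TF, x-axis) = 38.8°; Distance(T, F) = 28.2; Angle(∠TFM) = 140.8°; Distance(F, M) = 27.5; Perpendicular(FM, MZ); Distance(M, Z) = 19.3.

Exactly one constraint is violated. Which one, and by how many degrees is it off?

Perpendicular(FM, MZ) — off by 6.80°.

T = (0.00, 0.00) ✓; TF at 38.80° ✓; |TF| = 28.20 ✓; ∠TFM = 140.8° ✓; |FM| = 27.50 ✓; ∠(FM, MZ) = 83.20° ✗; |MZ| = 19.30 ✓.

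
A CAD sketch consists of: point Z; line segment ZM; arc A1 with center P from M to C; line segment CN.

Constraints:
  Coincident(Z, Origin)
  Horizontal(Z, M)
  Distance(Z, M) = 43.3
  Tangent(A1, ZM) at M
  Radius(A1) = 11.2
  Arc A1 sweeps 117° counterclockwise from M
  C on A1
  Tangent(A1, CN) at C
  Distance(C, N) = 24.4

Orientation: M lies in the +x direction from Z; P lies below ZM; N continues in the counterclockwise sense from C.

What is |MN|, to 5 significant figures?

38.041

On A1, M sits at bearing 90° from P; a 117° counterclockwise sweep puts C at bearing 207°, so C = P + 11.2·(cos 207°, sin 207°) = (33.321, -16.285). Since A1 is tangent to CN there, PC ⟂ CN, so CN runs along (−sin 207°, cos 207°); with |CN| = 24.4, N = (44.398, -38.025). Then |MN| = |N − M| = 38.041.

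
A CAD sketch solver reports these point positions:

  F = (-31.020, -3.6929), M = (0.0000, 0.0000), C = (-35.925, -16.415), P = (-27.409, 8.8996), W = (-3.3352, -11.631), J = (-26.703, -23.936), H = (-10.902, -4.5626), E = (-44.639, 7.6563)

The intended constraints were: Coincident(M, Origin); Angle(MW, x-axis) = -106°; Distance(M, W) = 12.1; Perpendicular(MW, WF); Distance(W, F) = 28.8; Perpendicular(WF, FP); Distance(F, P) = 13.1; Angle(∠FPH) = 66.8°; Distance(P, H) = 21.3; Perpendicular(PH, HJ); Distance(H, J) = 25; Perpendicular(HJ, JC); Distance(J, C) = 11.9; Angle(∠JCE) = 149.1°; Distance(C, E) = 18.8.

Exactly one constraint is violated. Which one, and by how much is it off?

Distance(C, E) = 18.8 — off by 6.80.

M = (0.00, 0.00) ✓; MW at -106.0° ✓; |MW| = 12.10 ✓; ∠(MW, WF) = 90.00° ✓; |WF| = 28.80 ✓; ∠(WF, FP) = 90.00° ✓; |FP| = 13.10 ✓; ∠FPH = 66.80° ✓; |PH| = 21.30 ✓; ∠(PH, HJ) = 90.00° ✓; |HJ| = 25.00 ✓; ∠(HJ, JC) = 90.00° ✓; |JC| = 11.90 ✓; ∠JCE = 149.1° ✓; |CE| = 25.60 ✗.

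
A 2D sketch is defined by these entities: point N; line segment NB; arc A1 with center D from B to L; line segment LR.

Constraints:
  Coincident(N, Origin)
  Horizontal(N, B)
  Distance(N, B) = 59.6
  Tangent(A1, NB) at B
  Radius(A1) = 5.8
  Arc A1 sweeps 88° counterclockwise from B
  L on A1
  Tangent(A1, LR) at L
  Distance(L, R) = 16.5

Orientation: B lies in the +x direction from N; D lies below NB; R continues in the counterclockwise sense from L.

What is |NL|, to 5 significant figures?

54.094

N is at the origin; N and B share the same y with |NB| = 59.6 and B on the +x side, so B = (59.600, 0.0000). The tangent condition forces DB to be normal to NB, so D = B + (0, -5.8) = (59.600, -5.8000). On A1, B sits at bearing 90° from D; an 88° counterclockwise sweep puts L at bearing 178°, so L = D + 5.8·(cos 178°, sin 178°) = (53.804, -5.5976). Then |NL| = |L − N| = 54.094.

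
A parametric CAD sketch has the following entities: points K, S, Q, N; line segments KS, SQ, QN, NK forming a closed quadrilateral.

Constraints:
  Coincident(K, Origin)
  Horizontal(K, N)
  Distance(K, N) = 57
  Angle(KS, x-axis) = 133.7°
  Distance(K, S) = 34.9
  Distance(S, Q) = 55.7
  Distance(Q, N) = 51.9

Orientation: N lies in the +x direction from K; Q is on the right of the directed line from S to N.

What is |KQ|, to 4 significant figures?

21.54

Checks: |SQ| = 55.70 ✓; |QN| = 51.90 ✓.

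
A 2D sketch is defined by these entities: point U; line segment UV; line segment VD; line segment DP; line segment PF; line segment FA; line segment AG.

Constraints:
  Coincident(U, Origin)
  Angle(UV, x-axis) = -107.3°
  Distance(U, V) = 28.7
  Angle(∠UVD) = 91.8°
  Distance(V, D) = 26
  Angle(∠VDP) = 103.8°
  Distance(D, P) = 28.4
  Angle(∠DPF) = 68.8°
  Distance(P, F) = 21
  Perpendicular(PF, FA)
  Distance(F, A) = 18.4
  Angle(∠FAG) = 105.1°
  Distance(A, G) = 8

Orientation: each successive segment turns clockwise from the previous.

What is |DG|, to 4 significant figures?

6.706

U is at the origin; UV runs at -107.3° with length 28.7, so V = (-8.535, -27.40). ∠UVD = 91.8° gives VD at 164.5° from the x-axis; with |VD| = 26.0, D = (-33.59, -20.45). ∠VDP = 103.8° gives DP at 88.30° from the x-axis; with |DP| = 28.4, P = (-32.75, 7.934). ∠DPF = 68.8° gives PF at -22.90° from the x-axis; with |PF| = 21.0, F = (-13.40, -0.2375). PF ⟂ FA, so FA runs at -112.9°; with |FA| = 18.4, A = (-20.56, -17.19). ∠FAG = 105.1° gives AG at 172.2° from the x-axis; with |AG| = 8.0, G = (-28.49, -16.10). Then |DG| = |G − D| = 6.706.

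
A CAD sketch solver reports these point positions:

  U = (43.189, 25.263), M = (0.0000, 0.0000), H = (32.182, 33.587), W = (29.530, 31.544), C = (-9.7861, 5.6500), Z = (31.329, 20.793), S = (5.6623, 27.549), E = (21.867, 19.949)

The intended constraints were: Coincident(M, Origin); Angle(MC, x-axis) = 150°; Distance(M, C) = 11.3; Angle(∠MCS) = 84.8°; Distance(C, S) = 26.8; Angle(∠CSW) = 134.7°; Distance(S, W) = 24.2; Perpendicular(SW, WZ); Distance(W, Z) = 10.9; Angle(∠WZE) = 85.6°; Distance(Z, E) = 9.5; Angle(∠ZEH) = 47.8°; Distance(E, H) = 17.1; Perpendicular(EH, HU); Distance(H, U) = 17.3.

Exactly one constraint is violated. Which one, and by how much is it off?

Distance(H, U) = 17.3 — off by 3.50.

M = (0.00, 0.00) ✓; MC at 150.0° ✓; |MC| = 11.30 ✓; ∠MCS = 84.80° ✓; |CS| = 26.80 ✓; ∠CSW = 134.7° ✓; |SW| = 24.20 ✓; ∠(SW, WZ) = 90.00° ✓; |WZ| = 10.90 ✓; ∠WZE = 85.60° ✓; |ZE| = 9.500 ✓; ∠ZEH = 47.80° ✓; |EH| = 17.10 ✓; ∠(EH, HU) = 90.00° ✓; |HU| = 13.80 ✗.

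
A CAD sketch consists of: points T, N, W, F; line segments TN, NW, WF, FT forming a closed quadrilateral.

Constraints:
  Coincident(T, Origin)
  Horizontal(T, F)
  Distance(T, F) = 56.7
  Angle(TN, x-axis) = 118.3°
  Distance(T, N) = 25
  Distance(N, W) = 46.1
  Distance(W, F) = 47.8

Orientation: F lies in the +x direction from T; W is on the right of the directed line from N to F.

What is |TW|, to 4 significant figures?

21.18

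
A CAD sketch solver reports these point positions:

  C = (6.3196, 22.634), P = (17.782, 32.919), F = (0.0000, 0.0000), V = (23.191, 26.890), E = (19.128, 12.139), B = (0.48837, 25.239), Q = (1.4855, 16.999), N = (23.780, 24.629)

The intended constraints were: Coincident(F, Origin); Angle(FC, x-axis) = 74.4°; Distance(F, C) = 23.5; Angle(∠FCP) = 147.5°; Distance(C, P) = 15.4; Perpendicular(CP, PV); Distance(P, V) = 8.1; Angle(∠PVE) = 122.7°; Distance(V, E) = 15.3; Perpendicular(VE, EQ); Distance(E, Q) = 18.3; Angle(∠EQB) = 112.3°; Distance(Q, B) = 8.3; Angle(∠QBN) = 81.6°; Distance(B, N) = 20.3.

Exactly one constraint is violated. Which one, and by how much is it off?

Distance(B, N) = 20.3 — off by 3.00.

F = (0.00, 0.00) ✓; FC at 74.40° ✓; |FC| = 23.50 ✓; ∠FCP = 147.5° ✓; |CP| = 15.40 ✓; ∠(CP, PV) = 90.00° ✓; |PV| = 8.100 ✓; ∠PVE = 122.7° ✓; |VE| = 15.30 ✓; ∠(VE, EQ) = 90.00° ✓; |EQ| = 18.30 ✓; ∠EQB = 112.3° ✓; |QB| = 8.300 ✓; ∠QBN = 81.60° ✓; |BN| = 23.30 ✗.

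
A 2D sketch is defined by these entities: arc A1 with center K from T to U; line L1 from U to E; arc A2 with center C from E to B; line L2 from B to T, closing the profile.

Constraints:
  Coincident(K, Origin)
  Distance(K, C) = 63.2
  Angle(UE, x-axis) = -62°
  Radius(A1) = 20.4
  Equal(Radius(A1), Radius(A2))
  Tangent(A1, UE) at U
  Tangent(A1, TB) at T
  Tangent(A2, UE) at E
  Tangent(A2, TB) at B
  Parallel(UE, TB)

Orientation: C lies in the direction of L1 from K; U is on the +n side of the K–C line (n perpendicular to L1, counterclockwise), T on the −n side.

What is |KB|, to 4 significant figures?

66.41

Tangency of A1 to both parallel lines with radius 20.4 puts U and T at K ± 20.4·n: U = (18.01, 9.577), T = (-18.01, -9.577). Equal radii place E and B the same way about C: E = C + 20.4·n = (47.68, -46.23), B = C − 20.4·n = (11.66, -65.38). Then |KB| = |B − K| = 66.41.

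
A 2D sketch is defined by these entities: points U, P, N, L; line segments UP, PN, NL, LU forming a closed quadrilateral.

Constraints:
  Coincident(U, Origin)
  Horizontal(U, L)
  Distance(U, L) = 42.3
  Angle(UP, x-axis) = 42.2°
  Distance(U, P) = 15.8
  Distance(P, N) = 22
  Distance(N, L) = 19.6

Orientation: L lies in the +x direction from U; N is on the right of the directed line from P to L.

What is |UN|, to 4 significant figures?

25.33

U is at the origin; U and L share the same y with |UL| = 42.3 and L in +x, so L = (42.3, 0). UP runs at 42.2° with |UP| = 15.8, so P = (11.70, 10.61). N is determined by |PN| = 22.0 and |NL| = 19.6 together: it lies at the intersection of circle(P, 22.0) and circle(L, 19.6). With |PL| = 32.38, the foot of the radical line on PL is 17.73 from P and the perpendicular offset is √(22.0² − 17.73²) = 13.02. Taking the right-of-PL solution: N = (24.19, -7.500).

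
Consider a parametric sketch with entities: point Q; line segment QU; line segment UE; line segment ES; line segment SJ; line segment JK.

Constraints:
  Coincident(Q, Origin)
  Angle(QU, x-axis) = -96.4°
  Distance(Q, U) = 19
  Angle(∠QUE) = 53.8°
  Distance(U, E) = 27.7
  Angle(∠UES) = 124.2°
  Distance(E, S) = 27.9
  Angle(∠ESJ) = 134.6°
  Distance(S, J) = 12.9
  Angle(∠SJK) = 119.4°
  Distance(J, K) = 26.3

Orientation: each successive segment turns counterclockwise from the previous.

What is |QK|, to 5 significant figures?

28.991

∠ESJ = 134.6° gives SJ at 131.00° from the x-axis; with |SJ| = 12.9, J = (15.596, 32.438). ∠SJK = 119.4° gives JK at -168.40° from the x-axis; with |JK| = 26.3, K = (-10.166, 27.150). Then |QK| = |K − Q| = 28.991.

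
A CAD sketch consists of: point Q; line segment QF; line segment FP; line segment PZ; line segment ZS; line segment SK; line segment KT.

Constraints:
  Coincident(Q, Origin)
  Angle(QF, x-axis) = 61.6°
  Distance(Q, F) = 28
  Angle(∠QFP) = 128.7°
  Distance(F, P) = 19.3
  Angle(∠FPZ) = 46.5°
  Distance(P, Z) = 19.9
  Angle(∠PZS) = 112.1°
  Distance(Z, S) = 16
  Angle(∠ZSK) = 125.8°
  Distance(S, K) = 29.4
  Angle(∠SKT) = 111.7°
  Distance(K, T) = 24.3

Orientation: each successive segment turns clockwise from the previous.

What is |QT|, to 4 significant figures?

59.69

Q is at the origin; QF runs at 61.6° with length 28.0, so F = (13.32, 24.63). ∠QFP = 128.7° gives FP at 10.30° from the x-axis; with |FP| = 19.3, P = (32.31, 28.08). ∠FPZ = 46.5° gives PZ at -123.2° from the x-axis; with |PZ| = 19.9, Z = (21.41, 11.43). ∠PZS = 112.1° gives ZS at 168.9° from the x-axis; with |ZS| = 16.0, S = (5.709, 14.51). ∠ZSK = 125.8° gives SK at 114.7° from the x-axis; with |SK| = 29.4, K = (-6.576, 41.22). ∠SKT = 111.7° gives KT at 46.40° from the x-axis; with |KT| = 24.3, T = (10.18, 58.82). Then |QT| = |T − Q| = 59.69.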